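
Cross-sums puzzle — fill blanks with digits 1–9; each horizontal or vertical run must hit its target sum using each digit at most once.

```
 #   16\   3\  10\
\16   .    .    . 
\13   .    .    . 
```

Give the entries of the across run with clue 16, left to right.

16 in 2 cells must be {7,9}; 3 in 2 cells must be {1,2}.
Nothing is forced directly, so branch on R1C2, whose candidates are 1 or 2. If R1C2 = 2: that forces R1C1 = 9, after which R1C3 would have to be in {5} for the 16 across but in {1,2,3,4,6,7,8,9} for the 10 down — contradiction. So R1C2 = 1.
R2C2 = 3 − 1 = 2 completes the 3 down.
Given what's placed, R2C1 must be 7 to fit the 13 across and 16 down.
R2C3 = 13 − 9 = 4 completes the 13 across.
R1C1 = 16 − 7 = 9 completes the 16 down.
R1C3 = 16 − 10 = 6 completes the 16 across.

9 1 6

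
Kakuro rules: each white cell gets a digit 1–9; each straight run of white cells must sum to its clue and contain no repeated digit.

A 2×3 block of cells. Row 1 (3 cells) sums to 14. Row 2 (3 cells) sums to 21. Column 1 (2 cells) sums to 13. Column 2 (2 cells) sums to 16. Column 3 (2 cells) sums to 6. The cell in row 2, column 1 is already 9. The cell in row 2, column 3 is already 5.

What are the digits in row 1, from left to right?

4, 9, 1

16 in 2 cells must be {7,9}.
(1,1) = 13 − 9 = 4 completes the 13 down.
(1,3) = 6 − 5 = 1 completes the 6 down.
(2,2) = 21 − 14 = 7 completes the 21 across.
(1,2) = 14 − 5 = 9 completes the 14 across.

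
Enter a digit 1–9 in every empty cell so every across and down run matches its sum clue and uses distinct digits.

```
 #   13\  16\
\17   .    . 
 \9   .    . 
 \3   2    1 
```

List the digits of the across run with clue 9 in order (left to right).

17 in 2 cells must be {8,9}; 3 in 2 cells must be {1,2}.
R1C1 = 8: the only remaining digit allowed by both the 17 across and the 13 down.
R1C2 = 17 − 8 = 9 completes the 17 across.
R2C1 = 13 − 10 = 3 completes the 13 down.
R2C2 = 9 − 3 = 6 completes the 9 across.

3, 6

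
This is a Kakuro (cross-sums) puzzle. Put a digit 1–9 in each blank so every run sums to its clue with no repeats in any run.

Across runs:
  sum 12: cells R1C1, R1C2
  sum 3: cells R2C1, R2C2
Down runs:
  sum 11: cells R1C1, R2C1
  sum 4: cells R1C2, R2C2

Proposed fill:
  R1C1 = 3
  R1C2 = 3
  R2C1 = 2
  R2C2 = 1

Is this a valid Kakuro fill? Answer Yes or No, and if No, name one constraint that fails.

No — the down run R1C1–R2C1 sums to 5, not 11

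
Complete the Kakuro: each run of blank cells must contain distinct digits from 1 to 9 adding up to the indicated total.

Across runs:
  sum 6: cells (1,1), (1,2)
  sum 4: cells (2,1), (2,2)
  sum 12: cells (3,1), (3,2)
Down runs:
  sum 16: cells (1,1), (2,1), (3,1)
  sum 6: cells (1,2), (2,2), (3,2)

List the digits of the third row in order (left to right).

9, 3

4 in 2 cells must be {1,3}; 6 in 3 cells must be {1,2,3}.
The 12 across and the 6 down share only 3, so (3,2) = 3.
Given what's placed, (2,2) must be 1 to fit the 4 across and 6 down.
(3,1) = 12 − 3 = 9 completes the 12 across.
(1,2) = 6 − 4 = 2 completes the 6 down.
(2,1) = 4 − 1 = 3 completes the 4 across.
(1,1) = 6 − 2 = 4 completes the 6 across.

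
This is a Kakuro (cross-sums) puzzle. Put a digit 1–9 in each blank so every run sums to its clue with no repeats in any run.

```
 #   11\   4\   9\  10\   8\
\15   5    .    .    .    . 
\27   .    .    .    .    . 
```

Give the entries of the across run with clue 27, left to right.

6 1 5 8 7

15 in 5 cells must be {1,2,3,4,5}; 4 in 2 cells must be {1,3}.
R2C1 = 11 − 5 = 6 completes the 11 down.
Nothing is forced directly, so branch on R1C5, whose candidates are 1 or 2 or 3. If R1C5 = 2: then R2C5 would have to be in {1,2,3,4,5,7,8,9} for the 27 across but in {6} for the 8 down — contradiction. If R1C5 = 3: that forces R1C2 = 1, R2C2 = 3, R2C5 = 5, R2C3 = 4, R2C4 = 9, after which R1C3 would have to be in {2,4} for the 15 across but in {5} for the 9 down — contradiction. So R1C5 = 1.
R1C2 = 3: the only remaining digit allowed by both the 15 across and the 4 down.
R2C2 = 4 − 3 = 1 completes the 4 down.
R2C5 = 8 − 1 = 7 completes the 8 down.
No cell is forced outright now. R1C3 can only be 2 or 4 (the digits allowed by both its 15 across and its 9 down). If R1C3 = 2: that forces R1C4 = 4, after which R2C3 would have to be in {4,5,8,9} for the 27 across but in {7} for the 9 down — contradiction. So R1C3 = 4.
R1C4 = 15 − 13 = 2 completes the 15 across.
R2C3 = 9 − 4 = 5 completes the 9 down.
R2C4 = 27 − 19 = 8 completes the 27 across.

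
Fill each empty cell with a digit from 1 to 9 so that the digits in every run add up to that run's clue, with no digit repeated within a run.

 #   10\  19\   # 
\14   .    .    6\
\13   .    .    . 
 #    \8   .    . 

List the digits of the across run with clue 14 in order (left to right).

9 5

Nothing is forced directly, so branch on R3C3, whose candidates are 1 or 2 or 5. If R3C3 = 1: that forces R2C3 = 5, R3C2 = 7, after which R2C2 would have to be in {1,2,6,7} for the 13 across but in {3,4,8,9} for the 19 down — contradiction. If R3C3 = 5: that forces R2C3 = 1, R3C2 = 3, R1C2 = 9, R2C2 = 7, after which R1C1 would have to be in {5} for the 14 across but in {1,2,3,4,6,7,8,9} for the 10 down — contradiction. So R3C3 = 2.
R2C3 = 6 − 2 = 4 completes the 6 down.
R3C2 = 8 − 2 = 6 completes the 8 across.
R2C2 = 8: the only remaining digit allowed by both the 13 across and the 19 down.
R1C2 = 19 − 14 = 5 completes the 19 down.
R2C1 = 13 − 12 = 1 completes the 13 across.
R1C1 = 14 − 5 = 9 completes the 14 across.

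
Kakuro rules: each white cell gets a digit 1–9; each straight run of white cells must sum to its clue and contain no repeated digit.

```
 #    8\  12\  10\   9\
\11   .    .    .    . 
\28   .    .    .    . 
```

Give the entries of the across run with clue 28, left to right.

7 9 8 4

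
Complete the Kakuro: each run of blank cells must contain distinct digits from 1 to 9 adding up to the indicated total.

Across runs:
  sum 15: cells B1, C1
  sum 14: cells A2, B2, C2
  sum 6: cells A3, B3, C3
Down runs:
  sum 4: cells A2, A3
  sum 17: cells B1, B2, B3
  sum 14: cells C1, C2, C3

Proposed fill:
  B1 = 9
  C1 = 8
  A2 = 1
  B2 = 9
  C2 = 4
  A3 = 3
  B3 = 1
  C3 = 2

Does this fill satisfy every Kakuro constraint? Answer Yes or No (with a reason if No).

No — the down run B1–B3 sums to 19, not 17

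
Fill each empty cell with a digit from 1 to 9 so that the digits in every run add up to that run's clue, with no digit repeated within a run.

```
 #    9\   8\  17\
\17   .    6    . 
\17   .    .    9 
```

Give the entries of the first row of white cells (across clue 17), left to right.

17 in 2 cells must be {8,9}.
R1C3 = 17 − 9 = 8 completes the 17 down.
R2C2 = 8 − 6 = 2 completes the 8 down.
R1C1 = 17 − 14 = 3 completes the 17 across.
R2C1 = 17 − 11 = 6 completes the 17 across.

3, 6, 8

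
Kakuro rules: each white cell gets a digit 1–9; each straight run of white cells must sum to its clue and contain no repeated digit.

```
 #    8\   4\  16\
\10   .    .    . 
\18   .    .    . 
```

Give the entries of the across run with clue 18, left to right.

4 in 2 cells must be {1,3}; 16 in 2 cells must be {7,9}.
The 10 across and the 16 down share only 7, so R1C3 = 7.
R2C3 = 16 − 7 = 9 completes the 16 down.
Given what's placed, R1C2 must be 1 to fit the 10 across and 4 down.
R2C2 = 4 − 1 = 3 completes the 4 down.
R1C1 = 10 − 8 = 2 completes the 10 across.
R2C1 = 18 − 12 = 6 completes the 18 across.

6 3 9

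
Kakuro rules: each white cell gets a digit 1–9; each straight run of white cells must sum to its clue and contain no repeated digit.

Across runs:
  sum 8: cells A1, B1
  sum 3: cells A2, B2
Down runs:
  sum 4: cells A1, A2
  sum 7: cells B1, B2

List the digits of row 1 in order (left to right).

3 in 2 cells must be {1,2}; 4 in 2 cells must be {1,3}.
The 3 across and the 4 down share only 1, so A2 = 1.
B2 = 3 − 1 = 2 completes the 3 across.
A1 = 4 − 1 = 3 completes the 4 down.
B1 = 8 − 3 = 5 completes the 8 across.

3 5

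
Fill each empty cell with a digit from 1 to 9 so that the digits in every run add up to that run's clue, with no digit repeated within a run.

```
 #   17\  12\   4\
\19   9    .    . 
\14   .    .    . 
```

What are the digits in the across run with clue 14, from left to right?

8 5 1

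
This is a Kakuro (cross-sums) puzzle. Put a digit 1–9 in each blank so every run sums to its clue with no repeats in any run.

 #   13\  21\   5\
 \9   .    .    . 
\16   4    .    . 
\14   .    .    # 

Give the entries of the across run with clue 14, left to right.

Given what's placed, R2C3 must be 3 to fit the 16 across and 5 down.
R1C3 = 5 − 3 = 2 completes the 5 down.
R2C2 = 16 − 7 = 9 completes the 16 across.
Given what's placed, R1C2 must be 4 to fit the 9 across and 21 down.
R3C2 = 21 − 13 = 8 completes the 21 down.
R1C1 = 9 − 6 = 3 completes the 9 across.
R3C1 = 14 − 8 = 6 completes the 14 across.

6, 8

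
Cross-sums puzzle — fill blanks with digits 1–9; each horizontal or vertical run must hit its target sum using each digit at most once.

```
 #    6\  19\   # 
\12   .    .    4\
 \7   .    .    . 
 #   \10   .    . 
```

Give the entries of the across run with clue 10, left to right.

7 in 3 cells must be {1,2,4}; 4 in 2 cells must be {1,3}.
The 7 across and the 4 down share only 1, so R2C3 = 1.
R3C3 = 4 − 1 = 3 completes the 4 down.
R3C2 = 10 − 3 = 7 completes the 10 across.
R2C2 = 4: the only remaining digit allowed by both the 7 across and the 19 down.
R1C2 = 19 − 11 = 8 completes the 19 down.
R2C1 = 7 − 5 = 2 completes the 7 across.
R1C1 = 12 − 8 = 4 completes the 12 across.

7, 3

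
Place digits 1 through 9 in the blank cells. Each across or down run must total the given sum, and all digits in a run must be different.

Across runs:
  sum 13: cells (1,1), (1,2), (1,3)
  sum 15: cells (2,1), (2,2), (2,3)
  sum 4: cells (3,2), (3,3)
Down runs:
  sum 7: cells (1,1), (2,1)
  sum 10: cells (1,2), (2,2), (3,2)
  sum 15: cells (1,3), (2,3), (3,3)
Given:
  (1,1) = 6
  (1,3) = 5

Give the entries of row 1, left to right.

4 in 2 cells must be {1,3}.
(1,2) = 13 − 11 = 2 completes the 13 across.
(2,1) = 7 − 6 = 1 completes the 7 down.
(2,2) = 5: the only remaining digit allowed by both the 15 across and the 10 down.
(2,3) = 15 − 6 = 9 completes the 15 across.
(3,2) = 10 − 7 = 3 completes the 10 down.
(3,3) = 4 − 3 = 1 completes the 4 across.

6 2 5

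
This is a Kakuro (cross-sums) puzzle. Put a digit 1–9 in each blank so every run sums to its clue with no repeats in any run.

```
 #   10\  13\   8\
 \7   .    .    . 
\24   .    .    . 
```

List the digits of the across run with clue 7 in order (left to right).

7 in 3 cells must be {1,2,4}; 24 in 3 cells must be {7,8,9}.
The 7 across and the 13 down share only 4, so R1C2 = 4.
R2C2 = 13 − 4 = 9 completes the 13 down.
Given what's placed, R2C3 must be 7 to fit the 24 across and 8 down.
R1C3 = 8 − 7 = 1 completes the 8 down.
R2C1 = 24 − 16 = 8 completes the 24 across.
R1C1 = 7 − 5 = 2 completes the 7 across.

2 4 1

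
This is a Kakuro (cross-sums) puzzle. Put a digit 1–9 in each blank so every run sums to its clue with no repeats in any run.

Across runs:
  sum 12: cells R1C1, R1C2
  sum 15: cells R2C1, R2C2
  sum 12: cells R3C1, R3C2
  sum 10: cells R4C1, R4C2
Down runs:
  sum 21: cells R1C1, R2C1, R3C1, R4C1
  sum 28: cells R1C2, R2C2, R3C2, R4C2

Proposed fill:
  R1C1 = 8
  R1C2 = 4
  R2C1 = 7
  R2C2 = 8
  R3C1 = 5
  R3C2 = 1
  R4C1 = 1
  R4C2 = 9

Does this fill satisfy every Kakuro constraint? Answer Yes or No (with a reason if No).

No — the down run R1C2–R4C2 sums to 22, not 28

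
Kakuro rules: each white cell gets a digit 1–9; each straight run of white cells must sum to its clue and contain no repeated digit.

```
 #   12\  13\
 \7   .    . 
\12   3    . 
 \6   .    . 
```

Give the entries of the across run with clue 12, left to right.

3, 9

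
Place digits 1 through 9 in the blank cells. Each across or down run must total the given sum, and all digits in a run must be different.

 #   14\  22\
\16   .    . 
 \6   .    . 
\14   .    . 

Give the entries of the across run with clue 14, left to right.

16 in 2 cells must be {7,9}.
The 6 across and the 22 down share only 5, so R2C2 = 5.
Given what's placed, R1C2 must be 9 to fit the 16 across and 22 down.
R2C1 = 6 − 5 = 1 completes the 6 across.
R3C2 = 22 − 14 = 8 completes the 22 down.
R1C1 = 16 − 9 = 7 completes the 16 across.
R3C1 = 14 − 8 = 6 completes the 14 across.

6 8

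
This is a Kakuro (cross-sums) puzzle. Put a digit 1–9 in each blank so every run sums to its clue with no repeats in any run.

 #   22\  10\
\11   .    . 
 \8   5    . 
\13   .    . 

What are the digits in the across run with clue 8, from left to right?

R2C2 = 8 − 5 = 3 completes the 8 across.
Nothing is forced directly, so branch on R1C1, whose candidates are 8 or 9. If R1C1 = 8: then R1C2 would have to be in {3} for the 11 across but in {1,2,5,6} for the 10 down — contradiction. So R1C1 = 9.
R1C2 = 11 − 9 = 2 completes the 11 across.
R3C1 = 22 − 14 = 8 completes the 22 down.
R3C2 = 13 − 8 = 5 completes the 13 across.

5 3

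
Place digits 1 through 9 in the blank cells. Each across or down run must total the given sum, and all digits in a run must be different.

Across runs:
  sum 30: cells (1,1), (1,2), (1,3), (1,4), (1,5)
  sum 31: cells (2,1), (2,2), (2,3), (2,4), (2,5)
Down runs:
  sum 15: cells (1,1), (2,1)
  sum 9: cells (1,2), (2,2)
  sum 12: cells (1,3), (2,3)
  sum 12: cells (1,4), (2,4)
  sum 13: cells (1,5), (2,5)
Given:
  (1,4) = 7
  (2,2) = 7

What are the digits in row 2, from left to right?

(1,2) = 9 − 7 = 2 completes the 9 down.
(2,4) = 12 − 7 = 5 completes the 12 down.
No cell is forced outright now. (1,1) can only be 8 or 9 (the digits allowed by both its 30 across and its 15 down). If (1,1) = 8: then (2,1) would have to be in {2,4,6,8,9} for the 31 across but in {7} for the 15 down — contradiction. So (1,1) = 9.
(2,1) = 15 − 9 = 6 completes the 15 down.
Nothing is forced directly, so branch on (2,3), whose candidates are 4 or 9. If (2,3) = 9: then (1,3) would have to be in {4,8} for the 30 across but in {3} for the 12 down — contradiction. So (2,3) = 4.
(1,3) = 12 − 4 = 8 completes the 12 down.
(1,5) = 30 − 26 = 4 completes the 30 across.
(2,5) = 31 − 22 = 9 completes the 31 across.

6, 7, 4, 5, 9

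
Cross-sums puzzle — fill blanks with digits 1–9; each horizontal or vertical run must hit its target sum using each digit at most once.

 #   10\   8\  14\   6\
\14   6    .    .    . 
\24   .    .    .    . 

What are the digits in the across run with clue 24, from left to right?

4 6 9 5

R1C3 = 5: the only remaining digit allowed by both the 14 across and the 14 down.
R2C1 = 10 − 6 = 4 completes the 10 down.
R2C3 = 14 − 5 = 9 completes the 14 down.
Given what's placed, R2C4 must be 5 to fit the 24 across and 6 down.
R1C4 = 6 − 5 = 1 completes the 6 down.
R2C2 = 24 − 18 = 6 completes the 24 across.
R1C2 = 14 − 12 = 2 completes the 14 across.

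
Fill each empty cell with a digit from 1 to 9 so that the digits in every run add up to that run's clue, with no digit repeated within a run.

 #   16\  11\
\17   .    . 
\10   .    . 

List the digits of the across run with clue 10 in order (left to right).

7, 3

17 in 2 cells must be {8,9}; 16 in 2 cells must be {7,9}.
The 17 across and the 16 down share only 9, so R1C1 = 9.
R1C2 = 17 − 9 = 8 completes the 17 across.
R2C1 = 16 − 9 = 7 completes the 16 down.
R2C2 = 10 − 7 = 3 completes the 10 across.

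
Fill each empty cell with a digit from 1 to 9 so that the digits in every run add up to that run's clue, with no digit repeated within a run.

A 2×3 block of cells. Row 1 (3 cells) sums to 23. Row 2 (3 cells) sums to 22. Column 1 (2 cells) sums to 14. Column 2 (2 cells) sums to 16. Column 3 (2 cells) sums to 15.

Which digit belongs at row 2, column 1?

6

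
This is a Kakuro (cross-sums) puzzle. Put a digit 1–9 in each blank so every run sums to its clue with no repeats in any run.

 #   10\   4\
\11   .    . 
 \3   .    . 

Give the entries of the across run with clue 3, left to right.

3 in 2 cells must be {1,2}; 4 in 2 cells must be {1,3}.
The 11 across and the 4 down share only 3, so R1C2 = 3.
R2C2 = 4 − 3 = 1 completes the 4 down.
R1C1 = 11 − 3 = 8 completes the 11 across.
R2C1 = 3 − 1 = 2 completes the 3 across.

2 1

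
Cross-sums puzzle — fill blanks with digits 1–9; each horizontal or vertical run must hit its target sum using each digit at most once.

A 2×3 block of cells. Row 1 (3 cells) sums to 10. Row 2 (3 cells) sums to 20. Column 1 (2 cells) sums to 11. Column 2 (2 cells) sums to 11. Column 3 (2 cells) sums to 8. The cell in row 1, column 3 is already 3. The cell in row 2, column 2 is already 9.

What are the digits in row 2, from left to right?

6 9 5

(1,2) = 11 − 9 = 2 completes the 11 down.
(2,3) = 8 − 3 = 5 completes the 8 down.
(1,1) = 10 − 5 = 5 completes the 10 across.
(2,1) = 20 − 14 = 6 completes the 20 across.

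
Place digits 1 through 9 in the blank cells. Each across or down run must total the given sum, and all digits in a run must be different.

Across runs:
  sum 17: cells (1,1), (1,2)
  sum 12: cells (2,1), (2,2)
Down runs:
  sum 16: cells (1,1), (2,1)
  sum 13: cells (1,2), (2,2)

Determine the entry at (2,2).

17 in 2 cells must be {8,9}; 16 in 2 cells must be {7,9}.
The 17 across and the 16 down share only 9, so (1,1) = 9.
(1,2) = 17 − 9 = 8 completes the 17 across.
(2,1) = 16 − 9 = 7 completes the 16 down.
(2,2) = 12 − 7 = 5 completes the 12 across.

5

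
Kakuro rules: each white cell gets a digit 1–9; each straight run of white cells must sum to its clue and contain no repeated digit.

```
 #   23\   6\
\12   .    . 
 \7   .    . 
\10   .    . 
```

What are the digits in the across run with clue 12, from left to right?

9 3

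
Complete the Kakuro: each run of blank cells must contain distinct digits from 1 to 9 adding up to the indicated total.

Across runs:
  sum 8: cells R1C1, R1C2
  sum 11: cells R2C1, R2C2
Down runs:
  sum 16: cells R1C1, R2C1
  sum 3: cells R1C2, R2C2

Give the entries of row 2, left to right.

16 in 2 cells must be {7,9}; 3 in 2 cells must be {1,2}.
The 8 across and the 16 down share only 7, so R1C1 = 7.
R1C2 = 8 − 7 = 1 completes the 8 across.
R2C1 = 16 − 7 = 9 completes the 16 down.
R2C2 = 11 − 9 = 2 completes the 11 across.

9, 2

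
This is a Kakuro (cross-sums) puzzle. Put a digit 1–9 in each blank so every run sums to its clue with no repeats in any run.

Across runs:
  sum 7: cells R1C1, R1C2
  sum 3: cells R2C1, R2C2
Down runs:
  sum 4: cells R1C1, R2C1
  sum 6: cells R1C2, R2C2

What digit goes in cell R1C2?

4

3 in 2 cells must be {1,2}; 4 in 2 cells must be {1,3}.
The 3 across and the 4 down share only 1, so R2C1 = 1.
R2C2 = 3 − 1 = 2 completes the 3 across.
R1C1 = 4 − 1 = 3 completes the 4 down.
R1C2 = 7 − 3 = 4 completes the 7 across.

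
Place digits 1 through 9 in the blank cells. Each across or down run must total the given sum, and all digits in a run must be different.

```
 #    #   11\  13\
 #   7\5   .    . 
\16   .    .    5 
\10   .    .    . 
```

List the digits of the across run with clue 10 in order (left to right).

3 1 6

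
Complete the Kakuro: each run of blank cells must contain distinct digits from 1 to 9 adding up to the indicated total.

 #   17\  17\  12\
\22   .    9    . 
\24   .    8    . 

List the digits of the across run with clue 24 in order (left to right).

9, 8, 7

24 in 3 cells must be {7,8,9}; 17 in 2 cells must be {8,9}.
R1C1 = 8: the only remaining digit allowed by both the 22 across and the 17 down.
R1C3 = 22 − 17 = 5 completes the 22 across.
R2C1 = 17 − 8 = 9 completes the 17 down.
R2C3 = 24 − 17 = 7 completes the 24 across.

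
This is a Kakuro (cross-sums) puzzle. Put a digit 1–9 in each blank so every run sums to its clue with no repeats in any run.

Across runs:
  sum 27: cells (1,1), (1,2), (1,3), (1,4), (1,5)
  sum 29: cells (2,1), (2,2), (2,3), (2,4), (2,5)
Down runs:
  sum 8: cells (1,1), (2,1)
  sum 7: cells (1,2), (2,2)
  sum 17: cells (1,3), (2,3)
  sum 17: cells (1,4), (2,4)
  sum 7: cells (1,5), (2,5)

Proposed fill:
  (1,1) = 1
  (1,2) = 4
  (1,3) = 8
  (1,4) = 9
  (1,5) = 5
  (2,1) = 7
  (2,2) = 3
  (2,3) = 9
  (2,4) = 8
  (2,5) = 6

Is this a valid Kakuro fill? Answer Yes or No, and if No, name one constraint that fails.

No — the down run (1,5)–(2,5) sums to 11, not 7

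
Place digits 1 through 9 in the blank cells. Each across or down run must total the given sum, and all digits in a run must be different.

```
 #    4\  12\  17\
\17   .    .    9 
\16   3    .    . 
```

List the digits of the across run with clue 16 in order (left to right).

4 in 2 cells must be {1,3}; 17 in 2 cells must be {8,9}.
R1C1 = 4 − 3 = 1 completes the 4 down.
R1C2 = 17 − 10 = 7 completes the 17 across.
R2C2 = 12 − 7 = 5 completes the 12 down.
R2C3 = 16 − 8 = 8 completes the 16 across.

3 5 8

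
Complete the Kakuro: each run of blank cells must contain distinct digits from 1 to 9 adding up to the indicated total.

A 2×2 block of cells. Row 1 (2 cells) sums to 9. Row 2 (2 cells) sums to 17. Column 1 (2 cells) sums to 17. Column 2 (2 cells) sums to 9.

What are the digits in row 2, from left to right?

17 in 2 cells must be {8,9}.
The 9 across and the 17 down share only 8, so (1,1) = 8.
(1,2) = 9 − 8 = 1 completes the 9 across.
(2,1) = 17 − 8 = 9 completes the 17 down.
(2,2) = 17 − 9 = 8 completes the 17 across.

9 8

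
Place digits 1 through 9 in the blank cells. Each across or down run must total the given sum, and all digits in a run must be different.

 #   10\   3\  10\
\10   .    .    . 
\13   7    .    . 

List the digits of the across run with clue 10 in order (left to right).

3, 1, 6

3 in 2 cells must be {1,2}.
R1C1 = 10 − 7 = 3 completes the 10 down.
Nothing is forced directly, so branch on R1C2, whose candidates are 1 or 2. If R1C2 = 2: then R1C3 would have to be in {5} for the 10 across but in {1,2,3,4,6,7,8,9} for the 10 down — contradiction. So R1C2 = 1.
R1C3 = 10 − 4 = 6 completes the 10 across.
R2C2 = 3 − 1 = 2 completes the 3 down.
R2C3 = 13 − 9 = 4 completes the 13 across.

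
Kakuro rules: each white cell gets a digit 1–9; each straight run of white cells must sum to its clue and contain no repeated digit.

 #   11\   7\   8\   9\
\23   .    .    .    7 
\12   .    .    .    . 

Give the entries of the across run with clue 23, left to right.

8 6 2 7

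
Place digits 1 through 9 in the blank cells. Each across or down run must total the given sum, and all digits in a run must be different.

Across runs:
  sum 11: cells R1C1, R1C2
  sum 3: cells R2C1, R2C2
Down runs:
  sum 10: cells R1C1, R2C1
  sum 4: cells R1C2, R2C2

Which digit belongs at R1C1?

3 in 2 cells must be {1,2}; 4 in 2 cells must be {1,3}.
The 11 across and the 4 down share only 3, so R1C2 = 3.
R2C2 = 4 − 3 = 1 completes the 4 down.
R1C1 = 11 − 3 = 8 completes the 11 across.
R2C1 = 3 − 1 = 2 completes the 3 across.

8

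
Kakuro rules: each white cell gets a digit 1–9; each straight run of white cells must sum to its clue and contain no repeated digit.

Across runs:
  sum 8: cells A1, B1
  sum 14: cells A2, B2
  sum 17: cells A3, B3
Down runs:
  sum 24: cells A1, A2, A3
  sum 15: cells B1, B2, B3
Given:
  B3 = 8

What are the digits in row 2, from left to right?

17 in 2 cells must be {8,9}; 24 in 3 cells must be {7,8,9}.
The 8 across and the 24 down share only 7, so A1 = 7.
B1 = 8 − 7 = 1 completes the 8 across.
B2 = 15 − 9 = 6 completes the 15 down.
A3 = 17 − 8 = 9 completes the 17 across.
A2 = 14 − 6 = 8 completes the 14 across.

8 6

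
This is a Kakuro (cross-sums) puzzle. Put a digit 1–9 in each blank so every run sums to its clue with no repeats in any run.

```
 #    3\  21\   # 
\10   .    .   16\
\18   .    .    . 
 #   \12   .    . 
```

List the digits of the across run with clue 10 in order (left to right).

3 in 2 cells must be {1,2}; 16 in 2 cells must be {7,9}.
Nothing is forced directly, so branch on R3C3, whose candidates are 7 or 9. If R3C3 = 9: that forces R2C3 = 7, after which R3C2 would have to be in {3} for the 12 across but in {4,5,6,7,8,9} for the 21 down — contradiction. So R3C3 = 7.
R2C3 = 16 − 7 = 9 completes the 16 down.
R3C2 = 12 − 7 = 5 completes the 12 across.
R2C2 = 7: the only remaining digit allowed by both the 18 across and the 21 down.
R1C2 = 21 − 12 = 9 completes the 21 down.
R2C1 = 18 − 16 = 2 completes the 18 across.
R1C1 = 10 − 9 = 1 completes the 10 across.

1, 9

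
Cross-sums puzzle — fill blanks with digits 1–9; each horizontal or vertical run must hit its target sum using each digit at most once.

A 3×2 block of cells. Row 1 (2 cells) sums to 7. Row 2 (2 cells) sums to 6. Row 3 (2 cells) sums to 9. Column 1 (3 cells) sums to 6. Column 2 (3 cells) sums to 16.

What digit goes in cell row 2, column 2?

6 in 3 cells must be {1,2,3}.
Nothing is forced directly, so branch on (1,1), whose candidates are 1 or 2 or 3. If (1,1) = 1: that forces (1,2) = 6, (2,1) = 2, after which (2,2) would have to be in {4} for the 6 across but in {1,2,3,7,8,9} for the 16 down — contradiction. If (1,1) = 2: that forces (1,2) = 5, (2,1) = 1, after which (2,2) would have to be in {5} for the 6 across but in {2,3,4,7,8,9} for the 16 down — contradiction. So (1,1) = 3.
(1,2) = 7 − 3 = 4 completes the 7 across.
Given what's placed, (2,2) must be 5 to fit the 6 across and 16 down.
(3,2) = 16 − 9 = 7 completes the 16 down.
(2,1) = 6 − 5 = 1 completes the 6 across.
(3,1) = 9 − 7 = 2 completes the 9 across.

5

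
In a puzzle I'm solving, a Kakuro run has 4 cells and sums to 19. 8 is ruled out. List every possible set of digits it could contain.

{1,2,7,9}; {1,3,6,9}; {1,4,5,9}; {1,5,6,7}; {2,3,5,9}; {2,4,6,7}; {3,4,5,7}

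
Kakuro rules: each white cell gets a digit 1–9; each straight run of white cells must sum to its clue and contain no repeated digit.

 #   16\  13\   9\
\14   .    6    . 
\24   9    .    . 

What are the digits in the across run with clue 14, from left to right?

7 6 1

24 in 3 cells must be {7,8,9}; 16 in 2 cells must be {7,9}.
R1C1 = 16 − 9 = 7 completes the 16 down.
R1C3 = 14 − 13 = 1 completes the 14 across.
R2C2 = 13 − 6 = 7 completes the 13 down.
R2C3 = 24 − 16 = 8 completes the 24 across.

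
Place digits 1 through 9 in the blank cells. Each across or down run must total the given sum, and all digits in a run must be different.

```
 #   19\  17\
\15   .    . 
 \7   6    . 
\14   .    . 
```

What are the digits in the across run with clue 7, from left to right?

6, 1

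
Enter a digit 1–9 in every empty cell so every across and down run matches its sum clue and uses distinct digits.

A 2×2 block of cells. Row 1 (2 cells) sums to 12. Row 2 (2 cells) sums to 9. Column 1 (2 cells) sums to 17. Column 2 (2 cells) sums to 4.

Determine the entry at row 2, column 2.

1

17 in 2 cells must be {8,9}; 4 in 2 cells must be {1,3}.
The 12 across and the 4 down share only 3, so (1,2) = 3.
The 9 across and the 17 down share only 8, so (2,1) = 8.
(2,2) = 9 − 8 = 1 completes the 9 across.
(1,1) = 12 − 3 = 9 completes the 12 across.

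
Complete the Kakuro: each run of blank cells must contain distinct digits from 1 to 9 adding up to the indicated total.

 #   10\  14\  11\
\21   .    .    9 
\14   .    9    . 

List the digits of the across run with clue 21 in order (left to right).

7 5 9

R1C2 = 14 − 9 = 5 completes the 14 down.
R2C3 = 11 − 9 = 2 completes the 11 down.
R1C1 = 21 − 14 = 7 completes the 21 across.
R2C1 = 14 − 11 = 3 completes the 14 across.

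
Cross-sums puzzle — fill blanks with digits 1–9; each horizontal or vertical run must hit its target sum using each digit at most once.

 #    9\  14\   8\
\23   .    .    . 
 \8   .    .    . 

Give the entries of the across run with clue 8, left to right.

1, 5, 2

23 in 3 cells must be {6,8,9}.
The 23 across and the 8 down share only 6, so R1C3 = 6.
The 8 across and the 14 down share only 5, so R2C2 = 5.
R2C3 = 8 − 6 = 2 completes the 8 down.
R1C1 = 8: the only remaining digit allowed by both the 23 across and the 9 down.
R1C2 = 23 − 14 = 9 completes the 23 across.
R2C1 = 8 − 7 = 1 completes the 8 across.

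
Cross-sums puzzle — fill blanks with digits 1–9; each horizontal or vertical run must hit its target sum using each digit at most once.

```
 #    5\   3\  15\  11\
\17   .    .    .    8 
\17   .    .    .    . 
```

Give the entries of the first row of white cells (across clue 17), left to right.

3 in 2 cells must be {1,2}.
Given what's placed, R1C3 must be 6 to fit the 17 across and 15 down.
R2C3 = 15 − 6 = 9 completes the 15 down.
R2C4 = 11 − 8 = 3 completes the 11 down.
Given what's placed, R2C2 must be 1 to fit the 17 across and 3 down.
R1C2 = 3 − 1 = 2 completes the 3 down.
R2C1 = 17 − 13 = 4 completes the 17 across.
R1C1 = 17 − 16 = 1 completes the 17 across.

1, 2, 6, 8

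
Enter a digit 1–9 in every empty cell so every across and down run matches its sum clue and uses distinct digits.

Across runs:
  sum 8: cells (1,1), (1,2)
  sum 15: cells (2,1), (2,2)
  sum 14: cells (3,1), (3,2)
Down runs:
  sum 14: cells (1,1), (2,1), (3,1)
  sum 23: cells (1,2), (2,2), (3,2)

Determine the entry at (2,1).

7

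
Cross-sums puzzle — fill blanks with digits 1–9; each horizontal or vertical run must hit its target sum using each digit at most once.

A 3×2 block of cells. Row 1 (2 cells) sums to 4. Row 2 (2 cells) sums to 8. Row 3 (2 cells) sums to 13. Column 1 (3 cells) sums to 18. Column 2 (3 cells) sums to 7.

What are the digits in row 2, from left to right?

6, 2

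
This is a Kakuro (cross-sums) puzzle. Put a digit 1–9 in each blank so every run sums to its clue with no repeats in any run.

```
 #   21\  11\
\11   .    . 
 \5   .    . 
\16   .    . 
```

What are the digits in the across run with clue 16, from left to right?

16 in 2 cells must be {7,9}.
The 5 across and the 21 down share only 4, so R2C1 = 4.
R2C2 = 5 − 4 = 1 completes the 5 across.
Given what's placed, R3C1 must be 9 to fit the 16 across and 21 down.
R3C2 = 16 − 9 = 7 completes the 16 across.
R1C1 = 21 − 13 = 8 completes the 21 down.
R1C2 = 11 − 8 = 3 completes the 11 across.

9, 7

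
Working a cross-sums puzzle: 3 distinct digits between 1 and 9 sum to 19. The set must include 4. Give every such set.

{4,6,9}; {4,7,8}

3 distinct digits from 1–9 sum between 6 and 24.
Keeping only sets containing 4.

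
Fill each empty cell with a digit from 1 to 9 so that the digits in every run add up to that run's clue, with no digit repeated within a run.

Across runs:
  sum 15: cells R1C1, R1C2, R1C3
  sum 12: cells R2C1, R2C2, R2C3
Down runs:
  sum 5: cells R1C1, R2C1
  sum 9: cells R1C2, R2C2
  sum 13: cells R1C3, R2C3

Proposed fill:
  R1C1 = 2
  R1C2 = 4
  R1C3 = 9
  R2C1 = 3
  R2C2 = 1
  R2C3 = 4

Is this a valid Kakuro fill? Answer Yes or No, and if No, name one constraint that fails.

No — the across run R2C1–R2C3 sums to 8, not 12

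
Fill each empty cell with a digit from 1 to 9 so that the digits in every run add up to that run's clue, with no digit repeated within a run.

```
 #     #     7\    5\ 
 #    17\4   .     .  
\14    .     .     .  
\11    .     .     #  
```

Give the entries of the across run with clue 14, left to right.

8 4 2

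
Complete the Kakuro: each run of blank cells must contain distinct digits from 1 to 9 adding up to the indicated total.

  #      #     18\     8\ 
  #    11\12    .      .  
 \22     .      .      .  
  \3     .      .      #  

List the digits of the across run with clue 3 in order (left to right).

3 in 2 cells must be {1,2}.
The 3 across and the 11 down share only 2, so R3C1 = 2.
R3C2 = 3 − 2 = 1 completes the 3 across.
R2C1 = 11 − 2 = 9 completes the 11 down.
R2C2 = 8: the only remaining digit allowed by both the 22 across and the 18 down.
R2C3 = 22 − 17 = 5 completes the 22 across.
R1C2 = 18 − 9 = 9 completes the 18 down.
R1C3 = 12 − 9 = 3 completes the 12 across.

2, 1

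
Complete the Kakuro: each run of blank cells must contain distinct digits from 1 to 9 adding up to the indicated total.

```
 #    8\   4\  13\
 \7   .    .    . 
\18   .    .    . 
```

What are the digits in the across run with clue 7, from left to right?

7 in 3 cells must be {1,2,4}; 4 in 2 cells must be {1,3}.
The 7 across and the 4 down share only 1, so R1C2 = 1.
Given what's placed, R1C3 must be 4 to fit the 7 across and 13 down.
R2C2 = 4 − 1 = 3 completes the 4 down.
R2C3 = 13 − 4 = 9 completes the 13 down.
R1C1 = 7 − 5 = 2 completes the 7 across.
R2C1 = 18 − 12 = 6 completes the 18 across.

2 1 4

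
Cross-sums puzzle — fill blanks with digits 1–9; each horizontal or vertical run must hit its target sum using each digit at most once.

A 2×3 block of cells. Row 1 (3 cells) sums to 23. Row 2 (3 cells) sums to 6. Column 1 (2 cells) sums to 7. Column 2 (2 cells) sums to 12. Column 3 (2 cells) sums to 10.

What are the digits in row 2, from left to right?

1, 3, 2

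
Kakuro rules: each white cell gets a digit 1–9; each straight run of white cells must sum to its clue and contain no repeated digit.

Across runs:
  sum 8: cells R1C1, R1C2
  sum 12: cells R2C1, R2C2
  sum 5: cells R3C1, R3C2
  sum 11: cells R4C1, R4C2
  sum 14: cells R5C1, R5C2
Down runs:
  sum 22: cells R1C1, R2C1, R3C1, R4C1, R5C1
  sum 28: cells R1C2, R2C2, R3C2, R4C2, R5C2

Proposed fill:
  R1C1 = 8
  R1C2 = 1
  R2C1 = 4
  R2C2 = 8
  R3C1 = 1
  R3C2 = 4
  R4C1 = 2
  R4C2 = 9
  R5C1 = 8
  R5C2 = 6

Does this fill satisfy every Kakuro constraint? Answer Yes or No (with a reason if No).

No — the down run R1C1–R5C1 sums to 23, not 22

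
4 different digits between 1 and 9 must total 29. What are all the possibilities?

4 distinct digits from 1–9 sum between 10 and 30.
Only one set works: {5,7,8,9}.

{5,7,8,9}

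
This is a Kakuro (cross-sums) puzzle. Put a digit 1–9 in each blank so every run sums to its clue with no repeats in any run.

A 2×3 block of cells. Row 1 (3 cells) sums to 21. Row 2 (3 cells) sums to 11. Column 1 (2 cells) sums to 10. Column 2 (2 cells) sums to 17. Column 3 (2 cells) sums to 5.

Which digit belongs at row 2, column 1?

2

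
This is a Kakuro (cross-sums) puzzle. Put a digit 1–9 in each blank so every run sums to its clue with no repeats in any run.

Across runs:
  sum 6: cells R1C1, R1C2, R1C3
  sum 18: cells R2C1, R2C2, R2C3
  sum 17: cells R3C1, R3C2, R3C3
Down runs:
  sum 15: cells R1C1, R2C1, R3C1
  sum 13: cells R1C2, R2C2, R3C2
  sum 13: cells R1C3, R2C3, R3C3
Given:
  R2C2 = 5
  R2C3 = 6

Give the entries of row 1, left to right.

6 in 3 cells must be {1,2,3}.
R2C1 = 18 − 11 = 7 completes the 18 across.
Nothing is forced directly, so branch on R1C2, whose candidates are 1 or 2. If R1C2 = 2: that forces R1C1 = 3, after which R1C3 would have to be in {1} for the 6 across but in {2,3,4,5} for the 13 down — contradiction. So R1C2 = 1.
R3C2 = 13 − 6 = 7 completes the 13 down.
No cell is forced outright now. R3C1 can only be 2 or 6 (the digits allowed by both its 17 across and its 15 down). If R3C1 = 2: then R1C1 would have to be in {2,3} for the 6 across but in {6} for the 15 down — contradiction. So R3C1 = 6.
R1C1 = 15 − 13 = 2 completes the 15 down.
R1C3 = 6 − 3 = 3 completes the 6 across.
R3C3 = 17 − 13 = 4 completes the 17 across.

2, 1, 3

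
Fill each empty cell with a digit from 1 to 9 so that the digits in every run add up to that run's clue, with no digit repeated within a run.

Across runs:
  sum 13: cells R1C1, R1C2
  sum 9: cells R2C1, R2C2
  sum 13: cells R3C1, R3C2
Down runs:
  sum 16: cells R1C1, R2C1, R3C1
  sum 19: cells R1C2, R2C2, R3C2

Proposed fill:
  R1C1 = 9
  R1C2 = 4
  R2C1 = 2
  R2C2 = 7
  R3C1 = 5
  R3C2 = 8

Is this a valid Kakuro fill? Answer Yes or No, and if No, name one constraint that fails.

Across: 9+4=13; 2+7=9; 5+8=13. Down: 9+2+5=16; 4+7+8=19. No digit repeats within any run.

Yes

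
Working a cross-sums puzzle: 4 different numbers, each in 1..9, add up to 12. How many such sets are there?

4 distinct digits from 1–9 sum between 10 and 30.
Enumerating: {1,2,3,6}, {1,2,4,5}.

2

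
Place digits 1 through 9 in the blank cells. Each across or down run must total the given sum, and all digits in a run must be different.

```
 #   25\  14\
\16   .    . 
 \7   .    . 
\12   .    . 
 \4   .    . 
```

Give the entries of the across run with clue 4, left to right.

3, 1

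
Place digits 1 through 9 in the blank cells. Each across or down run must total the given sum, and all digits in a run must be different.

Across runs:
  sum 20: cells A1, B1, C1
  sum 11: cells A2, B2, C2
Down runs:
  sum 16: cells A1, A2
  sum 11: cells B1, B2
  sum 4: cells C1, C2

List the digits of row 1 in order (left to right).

9, 8, 3

16 in 2 cells must be {7,9}; 4 in 2 cells must be {1,3}.
The 20 across and the 4 down share only 3, so C1 = 3.
The 11 across and the 16 down share only 7, so A2 = 7.
B2 = 3: the only remaining digit allowed by both the 11 across and the 11 down.
C2 = 11 − 10 = 1 completes the 11 across.
A1 = 16 − 7 = 9 completes the 16 down.
B1 = 20 − 12 = 8 completes the 20 across.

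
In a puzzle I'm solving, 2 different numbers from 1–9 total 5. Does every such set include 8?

Counterexample: {1,4} sums to 5 without using 8.

No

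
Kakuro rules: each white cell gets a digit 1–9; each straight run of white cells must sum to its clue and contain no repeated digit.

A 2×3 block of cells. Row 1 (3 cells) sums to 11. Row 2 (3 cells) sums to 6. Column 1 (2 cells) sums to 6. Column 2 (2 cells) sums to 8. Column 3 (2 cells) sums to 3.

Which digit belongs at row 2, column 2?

3

6 in 3 cells must be {1,2,3}; 3 in 2 cells must be {1,2}.
Nothing is forced directly, so branch on (2,1), whose candidates are 1 or 2. If (2,1) = 1: that forces (1,1) = 5, (1,2) = 2, after which (1,3) would have to be in {4} for the 11 across but in {1,2} for the 3 down — contradiction. So (2,1) = 2.
(1,1) = 6 − 2 = 4 completes the 6 down.
Given what's placed, (2,3) must be 1 to fit the 6 across and 3 down.
(1,3) = 3 − 1 = 2 completes the 3 down.
(2,2) = 6 − 3 = 3 completes the 6 across.
(1,2) = 11 − 6 = 5 completes the 11 across.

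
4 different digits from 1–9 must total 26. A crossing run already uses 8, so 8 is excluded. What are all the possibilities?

{4,6,7,9}

4 distinct digits from 1–9 sum between 10 and 30.
Dropping sets that contain 8.
Only one set works: {4,6,7,9}.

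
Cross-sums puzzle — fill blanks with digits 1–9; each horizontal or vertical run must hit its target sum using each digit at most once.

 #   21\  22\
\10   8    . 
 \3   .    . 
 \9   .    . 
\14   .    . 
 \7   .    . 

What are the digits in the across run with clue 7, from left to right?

3 in 2 cells must be {1,2}.
R1C2 = 10 − 8 = 2 completes the 10 across.
Given what's placed, R2C2 must be 1 to fit the 3 across and 22 down.
R2C1 = 3 − 1 = 2 completes the 3 across.
R4C1 = 6: the only remaining digit allowed by both the 14 across and the 21 down.
R4C2 = 14 − 6 = 8 completes the 14 across.
No cell is forced outright now. R3C1 can only be 1 or 4 (the digits allowed by both its 9 across and its 21 down). If R3C1 = 1: then R3C2 would have to be in {8} for the 9 across but in {4,5,6,7} for the 22 down — contradiction. So R3C1 = 4.
R3C2 = 9 − 4 = 5 completes the 9 across.
R5C1 = 21 − 20 = 1 completes the 21 down.
R5C2 = 7 − 1 = 6 completes the 7 across.

1 6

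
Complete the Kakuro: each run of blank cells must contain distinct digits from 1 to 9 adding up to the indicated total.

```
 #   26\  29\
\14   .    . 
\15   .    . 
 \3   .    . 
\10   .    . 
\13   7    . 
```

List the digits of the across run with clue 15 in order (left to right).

6 9

3 in 2 cells must be {1,2}.
R5C2 = 13 − 7 = 6 completes the 13 across.
Nothing is forced directly, so branch on R2C1, whose candidates are 6 or 8 or 9. If R2C1 = 8: that forces R2C2 = 7, R3C2 = 2, R4C2 = 9, R1C2 = 5, R3C1 = 1, after which R4C1 would have to be in {1} for the 10 across but in {4,6} for the 26 down — contradiction. If R2C1 = 9: then R2C2 would have to be in {6} for the 15 across but in {1,2,3,4,5,7,8,9} for the 29 down — contradiction. So R2C1 = 6.
R2C2 = 15 − 6 = 9 completes the 15 across.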